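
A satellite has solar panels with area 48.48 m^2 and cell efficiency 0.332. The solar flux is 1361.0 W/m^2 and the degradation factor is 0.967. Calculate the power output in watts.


P = area * eta * S * degradation
P = 48.48 * 0.332 * 1361.0 * 0.967
P = 21182.8941 W

21182.8941 W


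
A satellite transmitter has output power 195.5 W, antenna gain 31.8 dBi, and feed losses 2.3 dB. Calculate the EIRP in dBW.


Pt = 195.5 W = 22.9115 dBW
EIRP = Pt_dBW + Gt - losses = 22.9115 + 31.8 - 2.3 = 52.4115 dBW

52.4115 dBW


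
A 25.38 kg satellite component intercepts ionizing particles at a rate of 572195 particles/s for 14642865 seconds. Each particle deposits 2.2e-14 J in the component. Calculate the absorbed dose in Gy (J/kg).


Total energy deposited = rate * time * E_per
  = 572195 * 14642865 * 2.2e-14 = 0.1843286 J
Dose = E_total / mass = 0.1843286 / 25.38
Dose = 0.007262751 Gy

0.0073 Gy


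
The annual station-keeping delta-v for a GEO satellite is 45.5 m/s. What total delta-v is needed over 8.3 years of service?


dV = rate * years = 45.5 * 8.3
dV = 377.6500 m/s

377.6500 m/s


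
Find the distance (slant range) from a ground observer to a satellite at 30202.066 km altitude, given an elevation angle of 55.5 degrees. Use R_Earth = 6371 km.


h = 30202.066 km, el = 55.5 deg
d = -R_E*sin(el) + sqrt((R_E*sin(el))^2 + 2*R_E*h + h^2)
d = -6371.0000*sin(0.9686577) + sqrt((6371.0000*0.8241262)^2 + 2*6371.0000*30202.066 + 30202.066^2)
d = 31144.0981 km

31144.0981 km


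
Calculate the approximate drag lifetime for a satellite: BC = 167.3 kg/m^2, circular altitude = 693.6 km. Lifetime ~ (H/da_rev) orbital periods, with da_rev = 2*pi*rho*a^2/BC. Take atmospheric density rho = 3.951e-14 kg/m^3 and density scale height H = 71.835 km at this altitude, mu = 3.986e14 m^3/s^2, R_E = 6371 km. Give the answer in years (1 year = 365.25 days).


a = R_E + alt = 7064.6000 km = 7.0646e+06 m
da_rev = 2*pi*rho*a^2/BC = 2*pi*3.951e-14*(7.0646e+06)^2/167.3 = 0.0740569993 m per revolution
N = H/da_rev = 71835.0000 m / 0.0740569993 m = 969996.0931 revolutions
P = 2*pi*sqrt(a^3/mu) = 5909.3891 s
lifetime = N*P = 969996.0931 * 5909.3891 = 5.7320843e+09 s = 66343.5687 days
years = 66343.5687 / 365.25 = 181.6388 years

181.6388 years


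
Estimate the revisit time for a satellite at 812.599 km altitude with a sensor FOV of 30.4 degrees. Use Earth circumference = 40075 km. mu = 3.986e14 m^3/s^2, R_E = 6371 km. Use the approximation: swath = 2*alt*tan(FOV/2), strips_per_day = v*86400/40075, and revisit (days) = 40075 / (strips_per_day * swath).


swath = 2*812.599*tan(0.26529) = 441.5565 km
v = sqrt(mu/r) = 7448.9937 m/s = 7.4490 km/s
strips/day = v*86400/40075 = 7.4490*86400/40075 = 16.0597
coverage/day = strips * swath = 16.0597 * 441.5565 = 7091.2717 km
revisit = 40075 / 7091.2717 = 5.6513 days

5.6513 days


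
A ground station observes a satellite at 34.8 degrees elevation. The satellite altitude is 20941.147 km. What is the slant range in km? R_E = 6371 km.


h = 20941.147 km, el = 34.8 deg
d = -R_E*sin(el) + sqrt((R_E*sin(el))^2 + 2*R_E*h + h^2)
d = -6371.0000*sin(0.6073746) + sqrt((6371.0000*0.5707136)^2 + 2*6371.0000*20941.147 + 20941.147^2)
d = 23170.4075 km

23170.4075 km


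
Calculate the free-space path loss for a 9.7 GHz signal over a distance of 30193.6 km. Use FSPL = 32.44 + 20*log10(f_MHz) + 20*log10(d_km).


f = 9.7 GHz = 9700.0000 MHz
d = 30193.6 km
FSPL = 32.44 + 20*log10(9700.0000) + 20*log10(30193.6)
FSPL = 32.44 + 79.7354 + 89.5983
FSPL = 201.7737 dB

201.7737 dB


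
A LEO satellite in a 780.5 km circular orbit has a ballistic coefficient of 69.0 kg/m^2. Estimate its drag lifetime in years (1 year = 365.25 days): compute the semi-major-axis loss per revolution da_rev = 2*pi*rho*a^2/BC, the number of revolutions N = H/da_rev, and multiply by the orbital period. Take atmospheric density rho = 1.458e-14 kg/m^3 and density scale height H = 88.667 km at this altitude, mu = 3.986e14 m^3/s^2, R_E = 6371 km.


a = R_E + alt = 7151.5000 km = 7.1515e+06 m
da_rev = 2*pi*rho*a^2/BC = 2*pi*1.458e-14*(7.1515e+06)^2/69.0 = 0.0679020033 m per revolution
N = H/da_rev = 88667.0000 m / 0.0679020033 m = 1.3058083e+06 revolutions
P = 2*pi*sqrt(a^3/mu) = 6018.7587 s
lifetime = N*P = 1.3058083e+06 * 6018.7587 = 7.8593452e+09 s = 90964.6432 days
years = 90964.6432 / 365.25 = 249.0476 years

249.0476 years


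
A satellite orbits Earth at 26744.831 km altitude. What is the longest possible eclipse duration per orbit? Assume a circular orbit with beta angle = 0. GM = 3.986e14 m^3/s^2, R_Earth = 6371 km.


r = 33115.8310 km
T = 999.5706 min
Eclipse fraction = arcsin(R_E/r)/pi = arcsin(6371.0000/33115.8310)/pi
= arcsin(0.1923853)/pi = 0.06162234
Eclipse duration = 0.06162234 * 999.5706 = 61.5959 min

61.5959 minutes


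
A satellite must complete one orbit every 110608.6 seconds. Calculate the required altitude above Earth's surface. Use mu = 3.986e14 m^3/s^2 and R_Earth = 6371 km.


T = 110608.6 s
r = (mu*T^2/(4*pi^2))^(1/3) = (3.986e14 * 110608.6^2 / (4*pi^2))^(1/3)
r = 4.9802573e+07 m = 49802.5732 km
alt = r - R_E = 49802.5732 - 6371 = 43431.5732 km

43431.5732 km


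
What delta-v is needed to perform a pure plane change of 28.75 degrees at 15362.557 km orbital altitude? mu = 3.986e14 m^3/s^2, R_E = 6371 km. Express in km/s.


r = 21733.5570 km = 2.1733557e+07 m
V = sqrt(mu/r) = 4282.5579 m/s
di = 28.75 deg = 0.5017822 rad
dV = 2*V*sin(di/2) = 2*4282.5579*sin(0.2508911)
dV = 2126.4376 m/s = 2.1264 km/s

2.1264 km/s


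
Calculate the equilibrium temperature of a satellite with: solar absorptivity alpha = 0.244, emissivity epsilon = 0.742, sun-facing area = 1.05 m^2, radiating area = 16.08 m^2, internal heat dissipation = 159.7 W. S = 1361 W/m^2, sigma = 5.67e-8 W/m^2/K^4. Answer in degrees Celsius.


Numerator = alpha*S*A_sun + Q_int = 0.244*1361*1.05 + 159.7 = 508.3882 W
Denominator = eps*sigma*A_rad = 0.742*5.67e-8*16.08 = 6.7650811e-07 W/K^4
T^4 = 7.514887e+08 K^4
T = 165.5696 K = -107.5804 C

-107.5804 degrees Celsius


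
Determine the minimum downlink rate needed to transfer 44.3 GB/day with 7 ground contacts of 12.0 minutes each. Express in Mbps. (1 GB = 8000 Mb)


total contact time = 7 * 12.0 * 60 = 5040.0000 s
data = 44.3 GB = 354400.0000 Mb
rate = 354400.0000 / 5040.0000 = 70.3175 Mbps

70.3175 Mbps


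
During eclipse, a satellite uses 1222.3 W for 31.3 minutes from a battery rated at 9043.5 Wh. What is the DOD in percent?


E_used = P * t / 60 = 1222.3 * 31.3 / 60 = 637.6332 Wh
DOD = E_used / E_total * 100 = 637.6332 / 9043.5 * 100
DOD = 7.0507 %

7.0507 %


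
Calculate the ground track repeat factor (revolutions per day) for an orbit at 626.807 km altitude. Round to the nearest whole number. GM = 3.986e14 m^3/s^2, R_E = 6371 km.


r = 6.997807e+06 m
T = 2*pi*sqrt(r^3/mu) = 5825.7811 s = 97.0964 min
revs/day = 1440 / 97.0964 = 14.8306
Rounded: 15 revolutions per day

15 revolutions per day


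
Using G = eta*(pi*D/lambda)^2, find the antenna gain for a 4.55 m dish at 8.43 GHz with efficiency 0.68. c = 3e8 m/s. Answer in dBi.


lambda = c/f = 3e8 / 8.43e+09 = 0.03558719 m
G = eta*(pi*D/lambda)^2 = 0.68*(pi*4.55/0.03558719)^2
G = 109709.4635 (linear)
G = 10*log10(109709.4635) = 50.4024 dBi

50.4024 dBi


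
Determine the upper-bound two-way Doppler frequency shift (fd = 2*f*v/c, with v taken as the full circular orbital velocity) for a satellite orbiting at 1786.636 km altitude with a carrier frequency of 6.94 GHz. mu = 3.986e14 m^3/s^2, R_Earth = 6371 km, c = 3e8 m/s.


r = 8.157636e+06 m
v = sqrt(mu/r) = 6990.1498 m/s (worst-case radial velocity)
f = 6.94 GHz = 6.94e+09 Hz
fd = 2*f*v/c = 2*6.94e+09*6990.1498/3.0e+08
fd = 323410.9329 Hz

323410.9329 Hz


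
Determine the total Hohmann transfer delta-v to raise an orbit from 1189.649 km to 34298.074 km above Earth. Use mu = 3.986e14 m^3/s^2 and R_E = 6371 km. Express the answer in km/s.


r1 = 7560.6490 km = 7.560649e+06 m
r2 = 40669.0740 km = 4.0669074e+07 m
dv1 = sqrt(mu/r1)*(sqrt(2*r2/(r1+r2)) - 1) = 2168.4097 m/s
dv2 = sqrt(mu/r2)*(1 - sqrt(2*r1/(r1+r2))) = 1377.6977 m/s
total dv = |dv1| + |dv2| = 2168.4097 + 1377.6977 = 3546.1074 m/s = 3.5461 km/s

3.5461 km/s


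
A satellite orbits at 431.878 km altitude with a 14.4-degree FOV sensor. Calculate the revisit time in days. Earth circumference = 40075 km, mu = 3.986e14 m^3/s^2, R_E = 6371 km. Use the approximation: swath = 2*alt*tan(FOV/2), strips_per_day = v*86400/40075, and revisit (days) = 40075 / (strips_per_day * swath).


swath = 2*431.878*tan(0.1256637) = 109.1178 km
v = sqrt(mu/r) = 7654.5966 m/s = 7.6546 km/s
strips/day = v*86400/40075 = 7.6546*86400/40075 = 16.5030
coverage/day = strips * swath = 16.5030 * 109.1178 = 1800.7688 km
revisit = 40075 / 1800.7688 = 22.2544 days

22.2544 days


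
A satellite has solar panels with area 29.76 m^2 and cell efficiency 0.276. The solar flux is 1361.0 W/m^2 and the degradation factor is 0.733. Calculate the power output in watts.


P = area * eta * S * degradation
P = 29.76 * 0.276 * 1361.0 * 0.733
P = 8194.1538 W

8194.1538 W


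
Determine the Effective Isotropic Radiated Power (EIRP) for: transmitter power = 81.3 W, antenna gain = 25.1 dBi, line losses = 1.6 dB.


Pt = 81.3 W = 19.1009 dBW
EIRP = Pt_dBW + Gt - losses = 19.1009 + 25.1 - 1.6 = 42.6009 dBW

42.6009 dBW


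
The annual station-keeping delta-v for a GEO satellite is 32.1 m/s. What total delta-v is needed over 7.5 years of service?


dV = rate * years = 32.1 * 7.5
dV = 240.7500 m/s

240.7500 m/s


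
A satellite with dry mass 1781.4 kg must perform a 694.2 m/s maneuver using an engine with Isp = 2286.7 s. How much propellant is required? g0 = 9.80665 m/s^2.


ve = Isp * g0 = 2286.7 * 9.80665 = 22424.866555 m/s
mass ratio = exp(dv/ve) = exp(694.2/22424.866555) = 1.03144085
m_prop = m_dry * (mr - 1) = 1781.4 * (1.03144085 - 1)
m_prop = 56.0087 kg

56.0087 kg


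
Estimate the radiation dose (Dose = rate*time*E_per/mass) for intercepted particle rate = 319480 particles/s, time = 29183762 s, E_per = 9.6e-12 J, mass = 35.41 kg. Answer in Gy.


Total energy deposited = rate * time * E_per
  = 319480 * 29183762 * 9.6e-12 = 89.5068 J
Dose = E_total / mass = 89.5068 / 35.41
Dose = 2.5277 Gy

2.5277 Gy


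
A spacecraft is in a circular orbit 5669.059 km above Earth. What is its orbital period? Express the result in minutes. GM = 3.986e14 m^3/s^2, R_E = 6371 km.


r = 12040.0590 km = 1.2040059e+07 m
T = 2*pi*sqrt(r^3/mu) = 2*pi*sqrt(1.7453633e+21 / 3.986e14)
T = 13147.8319 s = 219.1305 min

219.1305 minutes


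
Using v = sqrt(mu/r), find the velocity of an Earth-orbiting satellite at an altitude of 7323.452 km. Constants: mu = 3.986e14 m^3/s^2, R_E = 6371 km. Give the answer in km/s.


r = R_E + alt = 6371.0 + 7323.452 = 13694.4520 km = 1.3694452e+07 m
v = sqrt(mu/r) = sqrt(3.986e14 / 1.3694452e+07) = 5395.0605 m/s = 5.3951 km/s

5.3951 km/s


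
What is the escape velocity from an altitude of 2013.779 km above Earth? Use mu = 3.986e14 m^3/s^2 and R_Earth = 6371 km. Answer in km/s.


r = 6371.0 + 2013.779 = 8384.7790 km = 8.384779e+06 m
v_esc = sqrt(2*mu/r) = sqrt(2*3.986e14 / 8.384779e+06)
v_esc = 9750.7458 m/s = 9.7507 km/s

9.7507 km/s


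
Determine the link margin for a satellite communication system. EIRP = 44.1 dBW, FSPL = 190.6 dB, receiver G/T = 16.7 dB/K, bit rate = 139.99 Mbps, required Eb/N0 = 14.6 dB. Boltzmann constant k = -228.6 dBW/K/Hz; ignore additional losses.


C/N0 = EIRP - FSPL + G/T - k = 44.1 - 190.6 + 16.7 - (-228.6)
C/N0 = 98.8000 dB-Hz
R_b = 139.99 Mbps = 1.3999e+08 bps -> 10*log10(R_b) = 81.4610 dB-Hz
Eb/N0 = C/N0 - 10*log10(R_b) = 98.8000 - 81.4610 = 17.3390 dB
Margin = Eb/N0 - Eb/N0_req = 17.3390 - 14.6 = 2.7390 dB (link closes)

2.7390 dB


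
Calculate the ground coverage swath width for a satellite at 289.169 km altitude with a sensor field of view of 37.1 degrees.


FOV = 37.1 deg = 0.6475172 rad
swath = 2 * alt * tan(FOV/2) = 2 * 289.169 * tan(0.3237586)
swath = 2 * 289.169 * 0.335566
swath = 194.0705 km

194.0705 km


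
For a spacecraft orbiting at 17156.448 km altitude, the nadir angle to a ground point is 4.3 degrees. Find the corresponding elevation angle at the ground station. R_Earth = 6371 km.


r = R_E + alt = 23527.4480 km
Law of sines in the satellite / Earth-center / ground-point triangle:
  sin(nadir)/R_E = sin(90 + el)/r  =>  cos(el) = (r/R_E)*sin(nadir)
cos(el) = (23527.4480 / 6371.0000) * sin(4.3 deg) = 0.2768887
el = arccos(0.2768887) = 73.9254 deg
(Earth-central angle = 90 - nadir - el = 11.7746 deg)

73.9254 degrees


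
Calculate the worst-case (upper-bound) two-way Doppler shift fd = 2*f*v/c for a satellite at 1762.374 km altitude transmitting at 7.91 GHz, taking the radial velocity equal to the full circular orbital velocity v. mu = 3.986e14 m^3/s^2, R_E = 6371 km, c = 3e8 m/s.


r = 8.133374e+06 m
v = sqrt(mu/r) = 7000.5680 m/s (worst-case radial velocity)
f = 7.91 GHz = 7.91e+09 Hz
fd = 2*f*v/c = 2*7.91e+09*7000.5680/3.0e+08
fd = 369163.2835 Hz

369163.2835 Hz


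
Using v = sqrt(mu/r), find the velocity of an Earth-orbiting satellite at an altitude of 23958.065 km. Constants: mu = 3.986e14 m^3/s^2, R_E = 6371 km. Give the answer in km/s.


r = R_E + alt = 6371.0 + 23958.065 = 30329.0650 km = 3.0329065e+07 m
v = sqrt(mu/r) = sqrt(3.986e14 / 3.0329065e+07) = 3625.2598 m/s = 3.6253 km/s

3.6253 km/s


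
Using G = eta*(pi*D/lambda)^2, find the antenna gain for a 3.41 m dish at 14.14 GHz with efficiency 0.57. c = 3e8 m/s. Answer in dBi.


lambda = c/f = 3e8 / 1.414e+10 = 0.02121641 m
G = eta*(pi*D/lambda)^2 = 0.57*(pi*3.41/0.02121641)^2
G = 145324.7781 (linear)
G = 10*log10(145324.7781) = 51.6234 dBi

51.6234 dBi


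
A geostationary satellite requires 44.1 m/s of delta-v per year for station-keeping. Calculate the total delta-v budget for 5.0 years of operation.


dV = rate * years = 44.1 * 5.0
dV = 220.5000 m/s

220.5000 m/s


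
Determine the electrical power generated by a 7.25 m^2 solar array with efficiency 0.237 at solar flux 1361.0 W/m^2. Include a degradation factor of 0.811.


P = area * eta * S * degradation
P = 7.25 * 0.237 * 1361.0 * 0.811
P = 1896.5545 W

1896.5545 W


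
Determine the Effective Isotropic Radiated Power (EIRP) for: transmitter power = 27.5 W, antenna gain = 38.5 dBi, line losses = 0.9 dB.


Pt = 27.5 W = 14.3933 dBW
EIRP = Pt_dBW + Gt - losses = 14.3933 + 38.5 - 0.9 = 51.9933 dBW

51.9933 dBW


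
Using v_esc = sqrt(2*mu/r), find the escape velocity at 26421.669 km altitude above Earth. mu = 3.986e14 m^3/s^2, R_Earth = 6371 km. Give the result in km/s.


r = 6371.0 + 26421.669 = 32792.6690 km = 3.2792669e+07 m
v_esc = sqrt(2*mu/r) = sqrt(2*3.986e14 / 3.2792669e+07)
v_esc = 4930.5488 m/s = 4.9305 km/s

4.9305 km/s


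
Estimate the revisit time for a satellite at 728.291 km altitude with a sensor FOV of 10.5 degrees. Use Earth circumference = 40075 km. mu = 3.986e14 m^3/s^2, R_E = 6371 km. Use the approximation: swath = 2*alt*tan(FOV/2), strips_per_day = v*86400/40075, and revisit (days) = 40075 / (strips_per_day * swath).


swath = 2*728.291*tan(0.09162979) = 133.8411 km
v = sqrt(mu/r) = 7493.0936 m/s = 7.4931 km/s
strips/day = v*86400/40075 = 7.4931*86400/40075 = 16.1548
coverage/day = strips * swath = 16.1548 * 133.8411 = 2162.1749 km
revisit = 40075 / 2162.1749 = 18.5346 days

18.5346 days


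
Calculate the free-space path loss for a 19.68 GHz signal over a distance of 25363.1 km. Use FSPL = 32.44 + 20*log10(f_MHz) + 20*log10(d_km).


f = 19.68 GHz = 19680.0000 MHz
d = 25363.1 km
FSPL = 32.44 + 20*log10(19680.0000) + 20*log10(25363.1)
FSPL = 32.44 + 85.8805 + 88.0840
FSPL = 206.4045 dB

206.4045 dB


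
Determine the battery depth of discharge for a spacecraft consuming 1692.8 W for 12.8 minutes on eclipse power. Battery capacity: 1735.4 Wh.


E_used = P * t / 60 = 1692.8 * 12.8 / 60 = 361.1307 Wh
DOD = E_used / E_total * 100 = 361.1307 / 1735.4 * 100
DOD = 20.8097 %

20.8097 %


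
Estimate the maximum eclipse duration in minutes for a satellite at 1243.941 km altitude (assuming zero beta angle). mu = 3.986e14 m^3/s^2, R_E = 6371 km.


r = 7614.9410 km
T = 110.2198 min
Eclipse fraction = arcsin(R_E/r)/pi = arcsin(6371.0000/7614.9410)/pi
= arcsin(0.8366447)/pi = 0.315486
Eclipse duration = 0.315486 * 110.2198 = 34.7728 min

34.7728 minutes


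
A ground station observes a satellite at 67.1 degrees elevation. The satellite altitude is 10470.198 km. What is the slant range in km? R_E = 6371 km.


h = 10470.198 km, el = 67.1 deg
d = -R_E*sin(el) + sqrt((R_E*sin(el))^2 + 2*R_E*h + h^2)
d = -6371.0000*sin(1.1711) + sqrt((6371.0000*0.9211854)^2 + 2*6371.0000*10470.198 + 10470.198^2)
d = 10788.8578 km

10788.8578 km


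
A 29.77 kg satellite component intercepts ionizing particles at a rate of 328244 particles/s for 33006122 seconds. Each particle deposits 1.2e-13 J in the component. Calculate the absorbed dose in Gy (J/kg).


Total energy deposited = rate * time * E_per
  = 328244 * 33006122 * 1.2e-13 = 1.3001 J
Dose = E_total / mass = 1.3001 / 29.77
Dose = 0.04367106 Gy

0.0437 Gy


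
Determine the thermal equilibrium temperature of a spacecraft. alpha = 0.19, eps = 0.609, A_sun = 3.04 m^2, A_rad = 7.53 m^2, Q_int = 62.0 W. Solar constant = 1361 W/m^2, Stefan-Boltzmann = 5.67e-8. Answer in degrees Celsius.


Numerator = alpha*S*A_sun + Q_int = 0.19*1361*3.04 + 62.0 = 848.1136 W
Denominator = eps*sigma*A_rad = 0.609*5.67e-8*7.53 = 2.6001316e-07 W/K^4
T^4 = 3.2618103e+09 K^4
T = 238.9817 K = -34.1683 C

-34.1683 degrees Celsius


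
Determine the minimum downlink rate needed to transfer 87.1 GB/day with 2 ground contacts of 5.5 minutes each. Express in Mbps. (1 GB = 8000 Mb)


total contact time = 2 * 5.5 * 60 = 660.0000 s
data = 87.1 GB = 696800.0000 Mb
rate = 696800.0000 / 660.0000 = 1055.7576 Mbps

1055.7576 Mbps


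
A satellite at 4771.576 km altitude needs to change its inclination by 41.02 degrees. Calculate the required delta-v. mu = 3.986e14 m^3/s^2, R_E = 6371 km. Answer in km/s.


r = 11142.5760 km = 1.1142576e+07 m
V = sqrt(mu/r) = 5981.0281 m/s
di = 41.02 deg = 0.7159341 rad
dV = 2*V*sin(di/2) = 2*5981.0281*sin(0.357967)
dV = 4191.1559 m/s = 4.1912 km/s

4.1912 km/s


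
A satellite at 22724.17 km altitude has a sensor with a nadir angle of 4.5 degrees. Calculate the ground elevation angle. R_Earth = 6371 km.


r = R_E + alt = 29095.1700 km
Law of sines in the satellite / Earth-center / ground-point triangle:
  sin(nadir)/R_E = sin(90 + el)/r  =>  cos(el) = (r/R_E)*sin(nadir)
cos(el) = (29095.1700 / 6371.0000) * sin(4.5 deg) = 0.3583081
el = arccos(0.3583081) = 69.0037 deg
(Earth-central angle = 90 - nadir - el = 16.4963 deg)

69.0037 degrees


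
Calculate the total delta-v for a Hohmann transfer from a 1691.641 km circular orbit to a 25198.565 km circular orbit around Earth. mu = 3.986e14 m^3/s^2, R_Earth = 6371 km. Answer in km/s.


r1 = 8062.6410 km = 8.062641e+06 m
r2 = 31569.5650 km = 3.1569565e+07 m
dv1 = sqrt(mu/r1)*(sqrt(2*r2/(r1+r2)) - 1) = 1843.5216 m/s
dv2 = sqrt(mu/r2)*(1 - sqrt(2*r1/(r1+r2))) = 1286.7776 m/s
total dv = |dv1| + |dv2| = 1843.5216 + 1286.7776 = 3130.2992 m/s = 3.1303 km/s

3.1303 km/s


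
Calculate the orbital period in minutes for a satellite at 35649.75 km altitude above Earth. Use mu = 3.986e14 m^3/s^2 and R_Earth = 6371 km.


r = 42020.7500 km = 4.202075e+07 m
T = 2*pi*sqrt(r^3/mu) = 2*pi*sqrt(7.4197863e+22 / 3.986e14)
T = 85724.8868 s = 1428.7481 min

1428.7481 minutes


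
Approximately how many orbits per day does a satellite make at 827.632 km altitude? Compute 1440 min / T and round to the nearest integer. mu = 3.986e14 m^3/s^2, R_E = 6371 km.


r = 7.198632e+06 m
T = 2*pi*sqrt(r^3/mu) = 6078.3567 s = 101.3059 min
revs/day = 1440 / 101.3059 = 14.2144
Rounded: 14 revolutions per day

14 revolutions per day


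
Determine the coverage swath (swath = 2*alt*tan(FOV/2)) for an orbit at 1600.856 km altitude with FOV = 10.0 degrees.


FOV = 10.0 deg = 0.1745329 rad
swath = 2 * alt * tan(FOV/2) = 2 * 1600.856 * tan(0.08726646)
swath = 2 * 1600.856 * 0.08748866
swath = 280.1135 km

280.1135 km


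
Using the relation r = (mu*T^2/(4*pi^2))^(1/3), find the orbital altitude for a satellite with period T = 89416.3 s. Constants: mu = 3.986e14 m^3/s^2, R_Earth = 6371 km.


T = 89416.3 s
r = (mu*T^2/(4*pi^2))^(1/3) = (3.986e14 * 89416.3^2 / (4*pi^2))^(1/3)
r = 4.3218562e+07 m = 43218.5623 km
alt = r - R_E = 43218.5623 - 6371 = 36847.5623 km

36847.5623 km


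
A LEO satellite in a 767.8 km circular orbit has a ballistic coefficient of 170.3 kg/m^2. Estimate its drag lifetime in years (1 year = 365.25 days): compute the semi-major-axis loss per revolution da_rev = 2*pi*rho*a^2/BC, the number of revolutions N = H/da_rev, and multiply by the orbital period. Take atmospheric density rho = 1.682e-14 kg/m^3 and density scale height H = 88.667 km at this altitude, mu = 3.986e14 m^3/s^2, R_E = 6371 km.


a = R_E + alt = 7138.8000 km = 7.1388e+06 m
da_rev = 2*pi*rho*a^2/BC = 2*pi*1.682e-14*(7.1388e+06)^2/170.3 = 0.0316258089 m per revolution
N = H/da_rev = 88667.0000 m / 0.0316258089 m = 2.8036279e+06 revolutions
P = 2*pi*sqrt(a^3/mu) = 6002.7332 s
lifetime = N*P = 2.8036279e+06 * 6002.7332 = 1.682943e+10 s = 194785.0737 days
years = 194785.0737 / 365.25 = 533.2925 years

533.2925 years


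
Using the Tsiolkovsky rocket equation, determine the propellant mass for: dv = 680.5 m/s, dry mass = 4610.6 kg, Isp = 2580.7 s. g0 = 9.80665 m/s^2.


ve = Isp * g0 = 2580.7 * 9.80665 = 25308.021655 m/s
mass ratio = exp(dv/ve) = exp(680.5/25308.021655) = 1.02725347
m_prop = m_dry * (mr - 1) = 4610.6 * (1.02725347 - 1)
m_prop = 125.6549 kg

125.6549 kg


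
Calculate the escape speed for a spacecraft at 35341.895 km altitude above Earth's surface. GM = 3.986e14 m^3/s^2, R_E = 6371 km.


r = 6371.0 + 35341.895 = 41712.8950 km = 4.1712895e+07 m
v_esc = sqrt(2*mu/r) = sqrt(2*3.986e14 / 4.1712895e+07)
v_esc = 4371.6811 m/s = 4.3717 km/s

4.3717 km/s


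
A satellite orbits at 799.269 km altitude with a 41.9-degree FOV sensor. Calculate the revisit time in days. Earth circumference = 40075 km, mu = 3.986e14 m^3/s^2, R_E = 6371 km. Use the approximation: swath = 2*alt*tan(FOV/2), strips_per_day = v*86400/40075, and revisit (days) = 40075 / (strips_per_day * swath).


swath = 2*799.269*tan(0.3656465) = 612.0212 km
v = sqrt(mu/r) = 7455.9146 m/s = 7.4559 km/s
strips/day = v*86400/40075 = 7.4559*86400/40075 = 16.0746
coverage/day = strips * swath = 16.0746 * 612.0212 = 9838.0184 km
revisit = 40075 / 9838.0184 = 4.0735 days

4.0735 days


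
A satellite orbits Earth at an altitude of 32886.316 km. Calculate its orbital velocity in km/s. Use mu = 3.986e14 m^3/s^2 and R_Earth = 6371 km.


r = R_E + alt = 6371.0 + 32886.316 = 39257.3160 km = 3.9257316e+07 m
v = sqrt(mu/r) = sqrt(3.986e14 / 3.9257316e+07) = 3186.4591 m/s = 3.1865 km/s

3.1865 km/s


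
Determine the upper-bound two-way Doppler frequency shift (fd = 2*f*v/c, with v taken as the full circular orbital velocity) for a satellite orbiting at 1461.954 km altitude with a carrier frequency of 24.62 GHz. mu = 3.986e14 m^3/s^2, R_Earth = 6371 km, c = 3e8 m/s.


r = 7.832954e+06 m
v = sqrt(mu/r) = 7133.5525 m/s (worst-case radial velocity)
f = 24.62 GHz = 2.462e+10 Hz
fd = 2*f*v/c = 2*2.462e+10*7133.5525/3.0e+08
fd = 1.1708537e+06 Hz

1.1709e+06 Hz


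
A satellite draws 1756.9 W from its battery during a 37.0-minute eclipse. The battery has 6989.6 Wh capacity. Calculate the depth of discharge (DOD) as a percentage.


E_used = P * t / 60 = 1756.9 * 37.0 / 60 = 1083.4217 Wh
DOD = E_used / E_total * 100 = 1083.4217 / 6989.6 * 100
DOD = 15.5005 %

15.5005 %


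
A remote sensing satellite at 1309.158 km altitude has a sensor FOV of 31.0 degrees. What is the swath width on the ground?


FOV = 31.0 deg = 0.5410521 rad
swath = 2 * alt * tan(FOV/2) = 2 * 1309.158 * tan(0.270526)
swath = 2 * 1309.158 * 0.2773245
swath = 726.1233 km

726.1233 km


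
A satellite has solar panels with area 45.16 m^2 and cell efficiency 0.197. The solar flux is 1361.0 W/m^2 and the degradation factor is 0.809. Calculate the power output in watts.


P = area * eta * S * degradation
P = 45.16 * 0.197 * 1361.0 * 0.809
P = 9795.5044 W

9795.5044 W


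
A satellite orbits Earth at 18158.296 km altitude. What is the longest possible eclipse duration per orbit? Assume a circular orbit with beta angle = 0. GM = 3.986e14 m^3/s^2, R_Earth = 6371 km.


r = 24529.2960 km
T = 637.2174 min
Eclipse fraction = arcsin(R_E/r)/pi = arcsin(6371.0000/24529.2960)/pi
= arcsin(0.2597302)/pi = 0.08363365
Eclipse duration = 0.08363365 * 637.2174 = 53.2928 min

53.2928 minutes


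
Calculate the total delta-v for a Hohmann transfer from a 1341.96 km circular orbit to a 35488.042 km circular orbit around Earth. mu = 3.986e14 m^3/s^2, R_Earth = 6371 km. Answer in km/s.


r1 = 7712.9600 km = 7.71296e+06 m
r2 = 41859.0420 km = 4.1859042e+07 m
dv1 = sqrt(mu/r1)*(sqrt(2*r2/(r1+r2)) - 1) = 2153.3795 m/s
dv2 = sqrt(mu/r2)*(1 - sqrt(2*r1/(r1+r2))) = 1364.4462 m/s
total dv = |dv1| + |dv2| = 2153.3795 + 1364.4462 = 3517.8256 m/s = 3.5178 km/s

3.5178 km/s


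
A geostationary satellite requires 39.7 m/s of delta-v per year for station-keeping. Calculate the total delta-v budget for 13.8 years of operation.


dV = rate * years = 39.7 * 13.8
dV = 547.8600 m/s

547.8600 m/s


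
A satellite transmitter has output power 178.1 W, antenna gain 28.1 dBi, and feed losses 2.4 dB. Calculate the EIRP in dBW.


Pt = 178.1 W = 22.5066 dBW
EIRP = Pt_dBW + Gt - losses = 22.5066 + 28.1 - 2.4 = 48.2066 dBW

48.2066 dBW


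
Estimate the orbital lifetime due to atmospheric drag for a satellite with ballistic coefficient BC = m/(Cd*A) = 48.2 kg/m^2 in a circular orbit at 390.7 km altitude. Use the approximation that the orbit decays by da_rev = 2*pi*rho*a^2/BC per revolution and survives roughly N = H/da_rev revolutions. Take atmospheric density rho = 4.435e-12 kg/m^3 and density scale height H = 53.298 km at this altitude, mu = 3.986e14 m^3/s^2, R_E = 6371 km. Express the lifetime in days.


a = R_E + alt = 6761.7000 km = 6.7617e+06 m
da_rev = 2*pi*rho*a^2/BC = 2*pi*4.435e-12*(6.7617e+06)^2/48.2 = 26.432501 m per revolution
N = H/da_rev = 53298.0000 m / 26.432501 m = 2016.3813 revolutions
P = 2*pi*sqrt(a^3/mu) = 5533.4383 s
lifetime = N*P = 2016.3813 * 5533.4383 = 1.1157521e+07 s = 129.1380 days

129.1380 days


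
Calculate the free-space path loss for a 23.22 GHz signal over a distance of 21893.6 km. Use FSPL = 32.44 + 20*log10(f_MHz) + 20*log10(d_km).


f = 23.22 GHz = 23220.0000 MHz
d = 21893.6 km
FSPL = 32.44 + 20*log10(23220.0000) + 20*log10(21893.6)
FSPL = 32.44 + 87.3172 + 86.8063
FSPL = 206.5636 dB

206.5636 dB


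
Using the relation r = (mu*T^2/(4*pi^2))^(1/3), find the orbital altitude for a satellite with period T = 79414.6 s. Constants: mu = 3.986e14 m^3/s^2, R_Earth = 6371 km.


T = 79414.6 s
r = (mu*T^2/(4*pi^2))^(1/3) = (3.986e14 * 79414.6^2 / (4*pi^2))^(1/3)
r = 3.9932462e+07 m = 39932.4621 km
alt = r - R_E = 39932.4621 - 6371 = 33561.4621 km

33561.4621 km


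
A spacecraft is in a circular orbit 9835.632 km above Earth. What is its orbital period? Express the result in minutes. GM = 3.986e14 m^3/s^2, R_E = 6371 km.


r = 16206.6320 km = 1.6206632e+07 m
T = 2*pi*sqrt(r^3/mu) = 2*pi*sqrt(4.2567516e+21 / 3.986e14)
T = 20532.9040 s = 342.2151 min

342.2151 minutes


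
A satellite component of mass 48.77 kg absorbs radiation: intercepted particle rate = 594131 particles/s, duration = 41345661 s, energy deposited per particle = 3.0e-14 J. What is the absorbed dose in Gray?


Total energy deposited = rate * time * E_per
  = 594131 * 41345661 * 3.0e-14 = 0.7369422 J
Dose = E_total / mass = 0.7369422 / 48.77
Dose = 0.01511056 Gy

0.0151 Gy


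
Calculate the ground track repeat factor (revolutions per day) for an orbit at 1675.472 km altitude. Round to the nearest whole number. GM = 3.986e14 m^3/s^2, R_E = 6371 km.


r = 8.046472e+06 m
T = 2*pi*sqrt(r^3/mu) = 7183.2251 s = 119.7204 min
revs/day = 1440 / 119.7204 = 12.0280
Rounded: 12 revolutions per day

12 revolutions per day


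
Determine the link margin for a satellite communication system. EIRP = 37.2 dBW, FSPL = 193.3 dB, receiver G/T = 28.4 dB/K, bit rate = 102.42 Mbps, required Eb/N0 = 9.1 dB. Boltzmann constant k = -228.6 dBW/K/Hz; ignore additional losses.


C/N0 = EIRP - FSPL + G/T - k = 37.2 - 193.3 + 28.4 - (-228.6)
C/N0 = 100.9000 dB-Hz
R_b = 102.42 Mbps = 1.0242e+08 bps -> 10*log10(R_b) = 80.1038 dB-Hz
Eb/N0 = C/N0 - 10*log10(R_b) = 100.9000 - 80.1038 = 20.7962 dB
Margin = Eb/N0 - Eb/N0_req = 20.7962 - 9.1 = 11.6962 dB (link closes)

11.6962 dB


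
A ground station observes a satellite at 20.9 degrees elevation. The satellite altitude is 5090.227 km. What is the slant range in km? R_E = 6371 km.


h = 5090.227 km, el = 20.9 deg
d = -R_E*sin(el) + sqrt((R_E*sin(el))^2 + 2*R_E*h + h^2)
d = -6371.0000*sin(0.3647738) + sqrt((6371.0000*0.356738)^2 + 2*6371.0000*5090.227 + 5090.227^2)
d = 7521.8943 km

7521.8943 km


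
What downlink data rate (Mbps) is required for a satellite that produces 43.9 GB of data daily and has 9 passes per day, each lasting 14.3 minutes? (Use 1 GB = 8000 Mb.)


total contact time = 9 * 14.3 * 60 = 7722.0000 s
data = 43.9 GB = 351200.0000 Mb
rate = 351200.0000 / 7722.0000 = 45.4804 Mbps

45.4804 Mbps


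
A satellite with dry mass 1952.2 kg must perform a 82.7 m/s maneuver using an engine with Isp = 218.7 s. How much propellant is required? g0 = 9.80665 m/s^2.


ve = Isp * g0 = 218.7 * 9.80665 = 2144.714355 m/s
mass ratio = exp(dv/ve) = exp(82.7/2144.714355) = 1.03931300
m_prop = m_dry * (mr - 1) = 1952.2 * (1.03931300 - 1)
m_prop = 76.7468 kg

76.7468 kg


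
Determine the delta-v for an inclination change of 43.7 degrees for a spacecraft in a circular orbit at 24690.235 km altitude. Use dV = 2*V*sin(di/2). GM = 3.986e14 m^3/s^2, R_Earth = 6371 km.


r = 31061.2350 km = 3.1061235e+07 m
V = sqrt(mu/r) = 3582.2780 m/s
di = 43.7 deg = 0.7627089 rad
dV = 2*V*sin(di/2) = 2*3582.2780*sin(0.3813544)
dV = 2666.4898 m/s = 2.6665 km/s

2.6665 km/s


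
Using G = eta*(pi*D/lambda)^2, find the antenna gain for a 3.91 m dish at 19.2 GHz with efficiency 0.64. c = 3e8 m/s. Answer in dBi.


lambda = c/f = 3e8 / 1.92e+10 = 0.015625 m
G = eta*(pi*D/lambda)^2 = 0.64*(pi*3.91/0.015625)^2
G = 395542.5255 (linear)
G = 10*log10(395542.5255) = 55.9719 dBi

55.9719 dBi


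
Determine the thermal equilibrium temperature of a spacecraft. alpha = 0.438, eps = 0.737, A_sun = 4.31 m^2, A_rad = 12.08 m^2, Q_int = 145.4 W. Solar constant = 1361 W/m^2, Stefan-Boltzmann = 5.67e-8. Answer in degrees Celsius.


Numerator = alpha*S*A_sun + Q_int = 0.438*1361*4.31 + 145.4 = 2714.6686 W
Denominator = eps*sigma*A_rad = 0.737*5.67e-8*12.08 = 5.0479783e-07 W/K^4
T^4 = 5.3777342e+09 K^4
T = 270.8007 K = -2.3493 C

-2.3493 degrees Celsius


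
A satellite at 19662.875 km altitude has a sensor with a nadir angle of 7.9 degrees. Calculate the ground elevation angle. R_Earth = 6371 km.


r = R_E + alt = 26033.8750 km
Law of sines in the satellite / Earth-center / ground-point triangle:
  sin(nadir)/R_E = sin(90 + el)/r  =>  cos(el) = (r/R_E)*sin(nadir)
cos(el) = (26033.8750 / 6371.0000) * sin(7.9 deg) = 0.5616409
el = arccos(0.5616409) = 55.8306 deg
(Earth-central angle = 90 - nadir - el = 26.2694 deg)

55.8306 degrees


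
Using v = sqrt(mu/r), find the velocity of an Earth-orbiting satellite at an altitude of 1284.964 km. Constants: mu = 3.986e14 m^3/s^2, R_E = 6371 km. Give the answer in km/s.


r = R_E + alt = 6371.0 + 1284.964 = 7655.9640 km = 7.655964e+06 m
v = sqrt(mu/r) = sqrt(3.986e14 / 7.655964e+06) = 7215.5378 m/s = 7.2155 km/s

7.2155 km/s


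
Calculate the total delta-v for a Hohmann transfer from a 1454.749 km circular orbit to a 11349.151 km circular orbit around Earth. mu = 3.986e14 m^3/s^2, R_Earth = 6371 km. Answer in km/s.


r1 = 7825.7490 km = 7.825749e+06 m
r2 = 17720.1510 km = 1.7720151e+07 m
dv1 = sqrt(mu/r1)*(sqrt(2*r2/(r1+r2)) - 1) = 1269.2498 m/s
dv2 = sqrt(mu/r2)*(1 - sqrt(2*r1/(r1+r2))) = 1030.4225 m/s
total dv = |dv1| + |dv2| = 1269.2498 + 1030.4225 = 2299.6723 m/s = 2.2997 km/s

2.2997 km/s


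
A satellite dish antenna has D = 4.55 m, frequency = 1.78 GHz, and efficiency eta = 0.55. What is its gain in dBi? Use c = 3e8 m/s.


lambda = c/f = 3e8 / 1.78e+09 = 0.1685393 m
G = eta*(pi*D/lambda)^2 = 0.55*(pi*4.55/0.1685393)^2
G = 3956.2409 (linear)
G = 10*log10(3956.2409) = 35.9728 dBi

35.9728 dBi


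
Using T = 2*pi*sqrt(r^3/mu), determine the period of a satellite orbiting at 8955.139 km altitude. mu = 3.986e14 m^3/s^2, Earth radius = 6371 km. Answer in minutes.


r = 15326.1390 km = 1.5326139e+07 m
T = 2*pi*sqrt(r^3/mu) = 2*pi*sqrt(3.599965e+21 / 3.986e14)
T = 18882.5377 s = 314.7090 min

314.7090 minutes


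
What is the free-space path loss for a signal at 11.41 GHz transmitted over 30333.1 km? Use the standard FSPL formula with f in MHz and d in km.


f = 11.41 GHz = 11410.0000 MHz
d = 30333.1 km
FSPL = 32.44 + 20*log10(11410.0000) + 20*log10(30333.1)
FSPL = 32.44 + 81.1457 + 89.6383
FSPL = 203.2240 dB

203.2240 dB


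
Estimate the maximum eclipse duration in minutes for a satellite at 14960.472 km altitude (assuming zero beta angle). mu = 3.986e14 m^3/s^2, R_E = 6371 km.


r = 21331.4720 km
T = 516.7628 min
Eclipse fraction = arcsin(R_E/r)/pi = arcsin(6371.0000/21331.4720)/pi
= arcsin(0.2986667)/pi = 0.09654188
Eclipse duration = 0.09654188 * 516.7628 = 49.8892 min

49.8892 minutes


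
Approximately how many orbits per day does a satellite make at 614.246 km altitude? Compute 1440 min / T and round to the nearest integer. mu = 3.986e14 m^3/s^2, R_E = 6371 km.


r = 6.985246e+06 m
T = 2*pi*sqrt(r^3/mu) = 5810.1023 s = 96.8350 min
revs/day = 1440 / 96.8350 = 14.8707
Rounded: 15 revolutions per day

15 revolutions per day


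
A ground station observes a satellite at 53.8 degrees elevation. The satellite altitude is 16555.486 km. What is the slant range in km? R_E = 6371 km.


h = 16555.486 km, el = 53.8 deg
d = -R_E*sin(el) + sqrt((R_E*sin(el))^2 + 2*R_E*h + h^2)
d = -6371.0000*sin(0.9389871) + sqrt((6371.0000*0.8069603)^2 + 2*6371.0000*16555.486 + 16555.486^2)
d = 17474.4585 km

17474.4585 km


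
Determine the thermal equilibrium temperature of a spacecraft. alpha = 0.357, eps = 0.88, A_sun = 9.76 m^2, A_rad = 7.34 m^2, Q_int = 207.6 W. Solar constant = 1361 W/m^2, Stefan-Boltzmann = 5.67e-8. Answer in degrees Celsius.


Numerator = alpha*S*A_sun + Q_int = 0.357*1361*9.76 + 207.6 = 4949.7595 W
Denominator = eps*sigma*A_rad = 0.88*5.67e-8*7.34 = 3.6623664e-07 W/K^4
T^4 = 1.3515195e+10 K^4
T = 340.9617 K = 67.8117 C

67.8117 degrees Celsius


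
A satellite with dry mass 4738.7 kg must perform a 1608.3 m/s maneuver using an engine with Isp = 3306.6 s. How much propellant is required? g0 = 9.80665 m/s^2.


ve = Isp * g0 = 3306.6 * 9.80665 = 32426.668890 m/s
mass ratio = exp(dv/ve) = exp(1608.3/32426.668890) = 1.05084864
m_prop = m_dry * (mr - 1) = 4738.7 * (1.05084864 - 1)
m_prop = 240.9564 kg

240.9564 kg


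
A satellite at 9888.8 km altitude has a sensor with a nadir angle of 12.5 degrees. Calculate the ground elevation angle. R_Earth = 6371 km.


r = R_E + alt = 16259.8000 km
Law of sines in the satellite / Earth-center / ground-point triangle:
  sin(nadir)/R_E = sin(90 + el)/r  =>  cos(el) = (r/R_E)*sin(nadir)
cos(el) = (16259.8000 / 6371.0000) * sin(12.5 deg) = 0.5523881
el = arccos(0.5523881) = 56.4690 deg
(Earth-central angle = 90 - nadir - el = 21.0310 deg)

56.4690 degrees


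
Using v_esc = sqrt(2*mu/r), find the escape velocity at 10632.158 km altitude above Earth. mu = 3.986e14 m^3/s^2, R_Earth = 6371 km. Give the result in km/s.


r = 6371.0 + 10632.158 = 17003.1580 km = 1.7003158e+07 m
v_esc = sqrt(2*mu/r) = sqrt(2*3.986e14 / 1.7003158e+07)
v_esc = 6847.2920 m/s = 6.8473 km/s

6.8473 km/s


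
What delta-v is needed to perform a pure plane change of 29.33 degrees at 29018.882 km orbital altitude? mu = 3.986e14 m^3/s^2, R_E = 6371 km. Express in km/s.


r = 35389.8820 km = 3.5389882e+07 m
V = sqrt(mu/r) = 3356.0552 m/s
di = 29.33 deg = 0.5119051 rad
dV = 2*V*sin(di/2) = 2*3356.0552*sin(0.2559525)
dV = 1699.2850 m/s = 1.6993 km/s

1.6993 km/s


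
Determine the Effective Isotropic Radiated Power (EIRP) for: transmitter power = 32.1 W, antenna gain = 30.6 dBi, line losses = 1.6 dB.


Pt = 32.1 W = 15.0651 dBW
EIRP = Pt_dBW + Gt - losses = 15.0651 + 30.6 - 1.6 = 44.0651 dBW

44.0651 dBW


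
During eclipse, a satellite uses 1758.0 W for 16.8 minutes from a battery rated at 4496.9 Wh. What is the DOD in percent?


E_used = P * t / 60 = 1758.0 * 16.8 / 60 = 492.2400 Wh
DOD = E_used / E_total * 100 = 492.2400 / 4496.9 * 100
DOD = 10.9462 %

10.9462 %


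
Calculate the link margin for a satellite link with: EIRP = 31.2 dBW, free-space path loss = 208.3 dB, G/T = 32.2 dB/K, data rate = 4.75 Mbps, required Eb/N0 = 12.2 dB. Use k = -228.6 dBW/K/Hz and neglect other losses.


C/N0 = EIRP - FSPL + G/T - k = 31.2 - 208.3 + 32.2 - (-228.6)
C/N0 = 83.7000 dB-Hz
R_b = 4.75 Mbps = 4.75e+06 bps -> 10*log10(R_b) = 66.7669 dB-Hz
Eb/N0 = C/N0 - 10*log10(R_b) = 83.7000 - 66.7669 = 16.9331 dB
Margin = Eb/N0 - Eb/N0_req = 16.9331 - 12.2 = 4.7331 dB (link closes)

4.7331 dB


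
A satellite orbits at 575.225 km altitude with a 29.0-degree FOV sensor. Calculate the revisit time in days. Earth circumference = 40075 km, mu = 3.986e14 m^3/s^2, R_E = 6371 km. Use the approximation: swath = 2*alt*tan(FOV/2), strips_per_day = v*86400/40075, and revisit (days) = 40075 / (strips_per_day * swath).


swath = 2*575.225*tan(0.2530727) = 297.5266 km
v = sqrt(mu/r) = 7575.2021 m/s = 7.5752 km/s
strips/day = v*86400/40075 = 7.5752*86400/40075 = 16.3318
coverage/day = strips * swath = 16.3318 * 297.5266 = 4859.1492 km
revisit = 40075 / 4859.1492 = 8.2473 days

8.2473 days


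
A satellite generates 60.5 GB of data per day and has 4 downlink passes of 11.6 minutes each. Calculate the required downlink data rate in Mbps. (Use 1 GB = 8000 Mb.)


total contact time = 4 * 11.6 * 60 = 2784.0000 s
data = 60.5 GB = 484000.0000 Mb
rate = 484000.0000 / 2784.0000 = 173.8506 Mbps

173.8506 Mbps


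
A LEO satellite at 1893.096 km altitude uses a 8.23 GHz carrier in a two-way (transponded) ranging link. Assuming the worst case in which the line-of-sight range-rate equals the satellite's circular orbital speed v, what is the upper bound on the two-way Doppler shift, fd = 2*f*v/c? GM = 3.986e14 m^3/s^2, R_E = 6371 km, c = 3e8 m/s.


r = 8.264096e+06 m
v = sqrt(mu/r) = 6944.9795 m/s (worst-case radial velocity)
f = 8.23 GHz = 8.23e+09 Hz
fd = 2*f*v/c = 2*8.23e+09*6944.9795/3.0e+08
fd = 381047.8772 Hz

381047.8772 Hz


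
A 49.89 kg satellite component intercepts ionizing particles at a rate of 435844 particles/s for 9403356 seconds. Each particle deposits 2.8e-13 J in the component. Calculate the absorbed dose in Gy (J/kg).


Total energy deposited = rate * time * E_per
  = 435844 * 9403356 * 2.8e-13 = 1.1476 J
Dose = E_total / mass = 1.1476 / 49.89
Dose = 0.02300162 Gy

0.0230 Gy


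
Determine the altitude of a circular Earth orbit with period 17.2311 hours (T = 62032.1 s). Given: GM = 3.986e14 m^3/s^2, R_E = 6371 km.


T = 62032.1 s
r = (mu*T^2/(4*pi^2))^(1/3) = (3.986e14 * 62032.1^2 / (4*pi^2))^(1/3)
r = 3.3869088e+07 m = 33869.0885 km
alt = r - R_E = 33869.0885 - 6371 = 27498.0885 km

27498.0885 km


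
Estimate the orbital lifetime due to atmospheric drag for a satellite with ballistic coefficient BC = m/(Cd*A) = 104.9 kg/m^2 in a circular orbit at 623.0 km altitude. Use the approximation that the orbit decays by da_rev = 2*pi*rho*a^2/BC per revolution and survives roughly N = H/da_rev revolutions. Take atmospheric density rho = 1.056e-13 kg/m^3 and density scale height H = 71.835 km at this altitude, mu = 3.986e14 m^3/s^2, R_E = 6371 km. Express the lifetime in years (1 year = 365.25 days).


a = R_E + alt = 6994.0000 km = 6.994e+06 m
da_rev = 2*pi*rho*a^2/BC = 2*pi*1.056e-13*(6.994e+06)^2/104.9 = 0.309399462 m per revolution
N = H/da_rev = 71835.0000 m / 0.309399462 m = 232175.5814 revolutions
P = 2*pi*sqrt(a^3/mu) = 5821.0277 s
lifetime = N*P = 232175.5814 * 5821.0277 = 1.3515005e+09 s = 15642.3667 days
years = 15642.3667 / 365.25 = 42.8265 years

42.8265 years
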